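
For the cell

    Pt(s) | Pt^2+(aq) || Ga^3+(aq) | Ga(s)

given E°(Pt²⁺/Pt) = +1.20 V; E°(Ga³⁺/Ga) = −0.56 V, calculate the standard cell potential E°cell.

By convention the left-hand electrode in cell notation is the anode (oxidation) and the right-hand electrode is the cathode (reduction).
E°cell = E°(right) − E°(left) = −0.56 − (+1.20) = −1.76 V.
The negative sign shows that, as written, the cell would require an external voltage to drive the reaction.

−1.76 V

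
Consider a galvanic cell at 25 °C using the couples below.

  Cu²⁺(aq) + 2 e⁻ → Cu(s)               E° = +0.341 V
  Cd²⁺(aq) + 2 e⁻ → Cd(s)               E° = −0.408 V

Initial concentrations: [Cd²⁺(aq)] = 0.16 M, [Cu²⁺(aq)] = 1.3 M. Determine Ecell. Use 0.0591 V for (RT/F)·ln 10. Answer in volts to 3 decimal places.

Cu²⁺/Cu is reduced (cathode, E° = +0.341 V) and Cd²⁺/Cd is oxidized (anode).
The standard potential is +0.341 − (−0.408) = +0.749 V and the balanced reaction transfers n = 2 electrons.
For the overall reaction Cu²⁺(aq) + Cd(s) → Cu(s) + Cd²⁺(aq), Q = [Cd²⁺(aq)] / [Cu²⁺(aq)] = 0.123, giving log Q = −0.910.
E = E° − (0.0591/n)·log Q = +0.749 − (0.0591/2)(−0.910) = +0.776 V.

+0.776 V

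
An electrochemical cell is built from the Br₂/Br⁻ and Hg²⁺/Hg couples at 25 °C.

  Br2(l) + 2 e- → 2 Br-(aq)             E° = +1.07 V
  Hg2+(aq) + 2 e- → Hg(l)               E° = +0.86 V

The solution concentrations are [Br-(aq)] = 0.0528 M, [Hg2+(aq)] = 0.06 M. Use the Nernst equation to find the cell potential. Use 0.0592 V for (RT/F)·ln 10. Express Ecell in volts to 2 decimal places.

+0.32 V

The Br₂/Br⁻ couple has the more positive E°, so it is the cathode; Hg²⁺/Hg is the anode.
E°cell = E°cat − E°an = +1.07 − (+0.86) = +0.21 V; n = 2.
For the overall reaction Br2(l) + Hg(l) → 2 Br-(aq) + Hg2+(aq), Q = [Br-(aq)]^2·[Hg2+(aq)] = 0.000167, giving log Q = −3.777.
Applying E = E° − (RT ln10/nF)·log Q gives +0.21 − (0.0592/2)(−3.777) = +0.32 V.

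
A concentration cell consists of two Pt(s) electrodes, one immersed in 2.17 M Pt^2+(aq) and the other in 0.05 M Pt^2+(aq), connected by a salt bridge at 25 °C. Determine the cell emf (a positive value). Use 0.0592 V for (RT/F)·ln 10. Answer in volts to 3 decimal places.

For a concentration cell E°cell = 0, since both electrodes use the same couple.
The compartment with the higher Pt^2+(aq) concentration (2.17 M) acts as the cathode; ions are reduced there and produced at the dilute (0.05 M) anode.
With n = 2, Ecell = −(0.0592/2)·log([dilute]/[conc]) = −(0.0592/2)·log(0.05/2.17) = +0.048 V.

0.048 V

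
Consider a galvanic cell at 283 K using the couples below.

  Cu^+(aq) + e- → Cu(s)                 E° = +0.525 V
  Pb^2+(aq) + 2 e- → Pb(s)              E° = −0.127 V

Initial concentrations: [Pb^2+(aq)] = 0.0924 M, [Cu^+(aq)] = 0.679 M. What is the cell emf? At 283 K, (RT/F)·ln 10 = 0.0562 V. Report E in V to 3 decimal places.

Since E°(Cu⁺/Cu) > E°(Pb²⁺/Pb), Cu⁺/Cu serves as the cathode.
The standard potential is +0.525 − (−0.127) = +0.652 V and the balanced reaction transfers n = 2 electrons.
For the overall reaction 2 Cu^+(aq) + Pb(s) → 2 Cu(s) + Pb^2+(aq), Q = [Pb^2+(aq)] / [Cu^+(aq)]^2 = 0.2, giving log Q = −0.698.
Applying E = E° − (RT ln10/nF)·log Q gives +0.652 − (0.0562/2)(−0.698) = +0.672 V.

+0.672 V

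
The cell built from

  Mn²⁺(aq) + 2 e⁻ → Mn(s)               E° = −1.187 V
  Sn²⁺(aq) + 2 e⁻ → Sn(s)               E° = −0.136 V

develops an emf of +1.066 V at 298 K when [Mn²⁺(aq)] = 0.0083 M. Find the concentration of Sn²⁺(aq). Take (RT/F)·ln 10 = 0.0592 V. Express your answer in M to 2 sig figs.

0.027 M

The Sn²⁺/Sn couple has the larger reduction potential, so it is the cathode: E°cell = −0.136 − (−1.187) = +1.051 V and n = 2.
Since E = E° − (0.0592/n)·log Q, log Q = n(E° − E)/0.0592 = −0.507.
Balancing electrons gives Sn²⁺(aq) + Mn(s) → Sn(s) + Mn²⁺(aq); thus Q = [Mn²⁺(aq)] / [Sn²⁺(aq)].
Isolating [Sn²⁺(aq)] in Q = 10^{−0.507} yields log [Sn²⁺(aq)] = −1.574, i.e. 0.027 M.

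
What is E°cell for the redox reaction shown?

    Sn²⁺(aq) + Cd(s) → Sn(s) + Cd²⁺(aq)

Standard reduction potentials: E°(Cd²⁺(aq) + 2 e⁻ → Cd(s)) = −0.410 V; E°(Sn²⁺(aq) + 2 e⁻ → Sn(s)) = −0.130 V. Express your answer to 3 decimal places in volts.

Sn²⁺(aq) gains electrons, so the Sn²⁺/Sn couple is the cathode; the Cd²⁺/Cd couple is the anode.
E°cell = E°(cathode) − E°(anode) = −0.130 − (−0.410) = +0.280 V.

+0.280 V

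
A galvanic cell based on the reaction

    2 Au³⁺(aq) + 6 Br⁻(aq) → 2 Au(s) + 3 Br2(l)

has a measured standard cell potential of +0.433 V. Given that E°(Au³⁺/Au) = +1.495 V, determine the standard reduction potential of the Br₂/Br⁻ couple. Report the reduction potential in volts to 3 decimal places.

In the reaction as written the Au³⁺/Au couple is reduced (cathode) and Br₂/Br⁻ is oxidized (anode), so E°cell = E°(Au³⁺/Au) − E°(Br₂/Br⁻).
E°(Br₂/Br⁻) = E°(cathode) − E°cell = +1.495 − (+0.433) = +1.062 V.

+1.062 V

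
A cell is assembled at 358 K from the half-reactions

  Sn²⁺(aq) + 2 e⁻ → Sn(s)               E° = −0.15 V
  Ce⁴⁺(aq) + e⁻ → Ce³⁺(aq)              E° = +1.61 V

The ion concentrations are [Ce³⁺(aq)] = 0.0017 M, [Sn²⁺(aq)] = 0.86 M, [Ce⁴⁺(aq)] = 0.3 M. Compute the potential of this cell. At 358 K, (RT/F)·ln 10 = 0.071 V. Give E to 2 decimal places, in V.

Ce⁴⁺/Ce³⁺ is reduced (cathode, E° = +1.61 V) and Sn²⁺/Sn is oxidized (anode).
The standard potential is +1.61 − (−0.15) = +1.76 V and the balanced reaction transfers n = 2 electrons.
For the overall reaction 2 Ce⁴⁺(aq) + Sn(s) → 2 Ce³⁺(aq) + Sn²⁺(aq), Q = ([Ce³⁺(aq)]^2·[Sn²⁺(aq)]) / [Ce⁴⁺(aq)]^2 = 2.76×10^−5, giving log Q = −4.559.
E = E° − (0.071/n)·log Q = +1.76 − (0.071/2)(−4.559) = +1.92 V.

+1.92 V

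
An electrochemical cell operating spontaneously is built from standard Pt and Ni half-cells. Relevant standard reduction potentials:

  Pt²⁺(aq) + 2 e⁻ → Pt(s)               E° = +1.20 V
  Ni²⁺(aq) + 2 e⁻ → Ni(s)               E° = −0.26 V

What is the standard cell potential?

+1.46 V

The Pt²⁺/Pt couple has the higher E°, so Pt ion is reduced (cathode) and Ni is oxidized (anode).
E°cell = E°(cathode) − E°(anode) = +1.20 − (−0.26) = +1.46 V.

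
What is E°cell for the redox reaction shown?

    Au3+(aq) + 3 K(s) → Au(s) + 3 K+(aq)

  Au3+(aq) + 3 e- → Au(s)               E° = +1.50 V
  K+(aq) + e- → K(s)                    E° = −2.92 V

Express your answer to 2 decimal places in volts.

In the reaction as written, Au3+(aq) is reduced (cathode) and K+(aq) is produced by oxidation at the anode.
E°cell = E°(cathode) − E°(anode) = +1.50 − (−2.92) = +4.42 V.

+4.42 V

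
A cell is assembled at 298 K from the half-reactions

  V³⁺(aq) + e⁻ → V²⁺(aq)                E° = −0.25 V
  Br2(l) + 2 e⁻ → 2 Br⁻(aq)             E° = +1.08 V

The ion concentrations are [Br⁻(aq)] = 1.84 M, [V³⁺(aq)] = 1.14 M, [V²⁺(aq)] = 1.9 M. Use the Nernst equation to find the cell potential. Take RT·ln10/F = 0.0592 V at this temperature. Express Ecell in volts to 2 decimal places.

+1.33 V

The Br₂/Br⁻ couple has the more positive E°, so it is the cathode; V³⁺/V²⁺ is the anode.
The standard potential is +1.08 − (−0.25) = +1.33 V and the balanced reaction transfers n = 2 electrons.
For the overall reaction Br2(l) + 2 V²⁺(aq) → 2 Br⁻(aq) + 2 V³⁺(aq), Q = ([Br⁻(aq)]^2·[V³⁺(aq)]^2) / [V²⁺(aq)]^2 = 1.22, giving log Q = 0.086.
E = E° − (0.0592/n)·log Q = +1.33 − (0.0592/2)(0.086) = +1.33 V.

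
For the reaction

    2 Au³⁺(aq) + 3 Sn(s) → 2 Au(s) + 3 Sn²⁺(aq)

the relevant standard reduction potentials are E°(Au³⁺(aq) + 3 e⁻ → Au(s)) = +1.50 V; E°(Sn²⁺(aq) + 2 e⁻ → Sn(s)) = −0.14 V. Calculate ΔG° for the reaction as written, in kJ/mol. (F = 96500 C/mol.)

−950 kJ/mol

In the reaction as written Au³⁺(aq) is reduced, so the Au³⁺/Au couple is the cathode and Sn²⁺/Sn is the anode.
E°cell = +1.50 − (−0.14) = +1.64 V; balancing electrons gives n = 6.
ΔG° = −nFE°cell = −(6)(96500)(+1.64) J/mol = −950 kJ/mol.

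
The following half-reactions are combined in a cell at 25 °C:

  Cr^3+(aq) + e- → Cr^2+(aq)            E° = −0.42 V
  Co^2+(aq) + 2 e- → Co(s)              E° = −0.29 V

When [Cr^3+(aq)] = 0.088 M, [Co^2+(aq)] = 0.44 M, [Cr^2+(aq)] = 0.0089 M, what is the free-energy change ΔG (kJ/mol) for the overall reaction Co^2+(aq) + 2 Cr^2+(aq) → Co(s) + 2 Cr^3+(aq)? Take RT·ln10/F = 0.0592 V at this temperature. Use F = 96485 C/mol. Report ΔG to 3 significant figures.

E°cell = −0.29 − (−0.42) = +0.13 V; the balanced reaction transfers n = 2 electrons.
Here Q = [Cr^3+(aq)]^2 / ([Co^2+(aq)]·[Cr^2+(aq)]^2) = 222 (log Q = 2.347), giving E = +0.13 − (0.0592/2)·(2.347) = +0.0605 V.
ΔG = −nFE = −(2)(96485)(+0.0605) J/mol = −11.7 kJ/mol.

−11.7 kJ/mol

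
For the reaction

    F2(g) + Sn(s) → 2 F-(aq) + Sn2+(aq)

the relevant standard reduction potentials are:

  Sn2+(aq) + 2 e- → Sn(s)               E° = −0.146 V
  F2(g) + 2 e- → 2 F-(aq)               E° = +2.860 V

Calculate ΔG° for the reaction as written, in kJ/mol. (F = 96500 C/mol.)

In the reaction as written F2(g) is reduced, so the F₂/F⁻ couple is the cathode and Sn²⁺/Sn is the anode.
E°cell = +2.860 − (−0.146) = +3.006 V; balancing electrons gives n = 2.
ΔG° = −nFE°cell = −(2)(96500)(+3.006) J/mol = −580 kJ/mol.

−580 kJ/mol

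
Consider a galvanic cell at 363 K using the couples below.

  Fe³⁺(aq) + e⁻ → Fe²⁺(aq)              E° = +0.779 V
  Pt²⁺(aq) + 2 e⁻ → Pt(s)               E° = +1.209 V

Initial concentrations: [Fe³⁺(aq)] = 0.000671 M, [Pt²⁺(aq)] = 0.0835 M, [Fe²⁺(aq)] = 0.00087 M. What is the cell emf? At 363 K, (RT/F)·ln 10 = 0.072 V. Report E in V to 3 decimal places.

+0.399 V

Pt²⁺/Pt is reduced (cathode, E° = +1.209 V) and Fe³⁺/Fe²⁺ is oxidized (anode).
E°cell = E°cat − E°an = +1.209 − (+0.779) = +0.430 V; n = 2.
Balancing gives Pt²⁺(aq) + 2 Fe²⁺(aq) → Pt(s) + 2 Fe³⁺(aq); hence Q = [Fe³⁺(aq)]^2 / ([Pt²⁺(aq)]·[Fe²⁺(aq)]^2) = 7.12 (log Q = 0.853).
E = E° − (0.072/n)·log Q = +0.430 − (0.072/2)(0.853) = +0.399 V.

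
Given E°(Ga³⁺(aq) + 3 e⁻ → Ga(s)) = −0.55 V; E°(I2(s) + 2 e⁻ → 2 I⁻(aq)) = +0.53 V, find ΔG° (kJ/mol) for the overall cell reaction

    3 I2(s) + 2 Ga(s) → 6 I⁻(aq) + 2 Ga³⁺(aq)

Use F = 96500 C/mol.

−625 kJ/mol

In the reaction as written I2(s) is reduced, so the I₂/I⁻ couple is the cathode and Ga³⁺/Ga is the anode.
E°cell = +0.53 − (−0.55) = +1.08 V; balancing electrons gives n = 6.
ΔG° = −nFE°cell = −(6)(96500)(+1.08) J/mol = −625 kJ/mol.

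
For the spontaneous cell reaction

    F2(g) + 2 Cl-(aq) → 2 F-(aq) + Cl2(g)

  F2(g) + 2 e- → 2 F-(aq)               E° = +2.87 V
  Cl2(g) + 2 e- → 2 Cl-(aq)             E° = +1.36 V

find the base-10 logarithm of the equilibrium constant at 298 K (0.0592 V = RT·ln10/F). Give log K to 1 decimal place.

The F₂/F⁻ couple is reduced (cathode); E°cell = +2.87 − (+1.36) = +1.51 V with n = 2.
At equilibrium E = 0, so log K = nE°cell / 0.0592 = (2)(+1.51) / 0.0592 = 51.0.

log K = 51.0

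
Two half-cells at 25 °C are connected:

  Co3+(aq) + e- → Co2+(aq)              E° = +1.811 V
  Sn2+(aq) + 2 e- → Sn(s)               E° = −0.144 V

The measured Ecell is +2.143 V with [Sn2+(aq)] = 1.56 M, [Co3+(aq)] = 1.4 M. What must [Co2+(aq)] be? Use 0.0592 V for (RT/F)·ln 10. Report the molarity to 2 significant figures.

Co³⁺/Co²⁺ is the cathode (higher E°); E°cell = +1.811 − (−0.144) = +1.955 V with n = 2.
Rearranging E = E° − (0.0592/n)·log Q gives log Q = 2(+1.955 − (+2.143))/0.0592 = −6.351.
The balanced reaction is 2 Co3+(aq) + Sn(s) → 2 Co2+(aq) + Sn2+(aq), so Q = ([Co2+(aq)]^2·[Sn2+(aq)]) / [Co3+(aq)]^2.
Solving for the unknown gives log [Co2+(aq)] = −3.126, so [Co2+(aq)] ≈ 0.00075 M.

0.00075 M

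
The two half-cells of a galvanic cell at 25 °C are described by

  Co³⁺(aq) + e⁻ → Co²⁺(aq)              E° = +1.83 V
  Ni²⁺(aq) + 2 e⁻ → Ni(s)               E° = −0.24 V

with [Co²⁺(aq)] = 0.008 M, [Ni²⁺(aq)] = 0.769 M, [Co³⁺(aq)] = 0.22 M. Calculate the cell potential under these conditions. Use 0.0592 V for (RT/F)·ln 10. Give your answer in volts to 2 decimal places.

+2.16 V

The Co³⁺/Co²⁺ couple has the more positive E°, so it is the cathode; Ni²⁺/Ni is the anode.
E°cell = E°cat − E°an = +1.83 − (−0.24) = +2.07 V; n = 2.
Balancing gives 2 Co³⁺(aq) + Ni(s) → 2 Co²⁺(aq) + Ni²⁺(aq); hence Q = ([Co²⁺(aq)]^2·[Ni²⁺(aq)]) / [Co³⁺(aq)]^2 = 0.00102 (log Q = −2.993).
E = E° − (0.0592/n)·log Q = +2.07 − (0.0592/2)(−2.993) = +2.16 V.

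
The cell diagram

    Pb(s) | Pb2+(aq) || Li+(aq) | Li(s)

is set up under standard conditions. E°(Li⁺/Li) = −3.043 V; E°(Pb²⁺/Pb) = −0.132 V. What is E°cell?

By convention the left-hand electrode in cell notation is the anode (oxidation) and the right-hand electrode is the cathode (reduction).
E°cell = E°(right) − E°(left) = −3.043 − (−0.132) = −2.911 V.
The negative sign shows that, as written, the cell would require an external voltage to drive the reaction.

−2.911 V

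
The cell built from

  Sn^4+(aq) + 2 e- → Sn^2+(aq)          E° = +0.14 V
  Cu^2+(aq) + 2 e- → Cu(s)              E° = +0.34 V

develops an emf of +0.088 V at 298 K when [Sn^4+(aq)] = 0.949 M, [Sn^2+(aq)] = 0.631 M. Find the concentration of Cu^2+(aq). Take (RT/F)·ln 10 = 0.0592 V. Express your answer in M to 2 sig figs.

Cu²⁺/Cu is the cathode (higher E°); E°cell = +0.34 − (+0.14) = +0.20 V with n = 2.
From the Nernst equation, log Q = n(E° − E)/0.0592 = 2·(+0.20 − (+0.088))/0.0592 = 3.784.
The balanced reaction is Cu^2+(aq) + Sn^2+(aq) → Cu(s) + Sn^4+(aq), so Q = [Sn^4+(aq)] / ([Cu^2+(aq)]·[Sn^2+(aq)]).
Isolating [Cu^2+(aq)] in Q = 10^{3.784} yields log [Cu^2+(aq)] = −3.607, i.e. 0.00025 M.

0.00025 M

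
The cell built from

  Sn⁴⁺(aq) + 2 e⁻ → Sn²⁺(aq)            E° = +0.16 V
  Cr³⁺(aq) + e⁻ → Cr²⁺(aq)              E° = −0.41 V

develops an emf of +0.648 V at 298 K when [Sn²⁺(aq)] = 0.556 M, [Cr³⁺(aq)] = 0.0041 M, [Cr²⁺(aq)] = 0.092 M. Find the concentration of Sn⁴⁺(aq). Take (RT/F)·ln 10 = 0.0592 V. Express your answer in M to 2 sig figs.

0.48 M

The Sn⁴⁺/Sn²⁺ couple has the larger reduction potential, so it is the cathode: E°cell = +0.16 − (−0.41) = +0.57 V and n = 2.
Rearranging E = E° − (0.0592/n)·log Q gives log Q = 2(+0.57 − (+0.648))/0.0592 = −2.635.
Balancing electrons gives Sn⁴⁺(aq) + 2 Cr²⁺(aq) → Sn²⁺(aq) + 2 Cr³⁺(aq); thus Q = ([Sn²⁺(aq)]·[Cr³⁺(aq)]^2) / ([Sn⁴⁺(aq)]·[Cr²⁺(aq)]^2).
Solving for the unknown gives log [Sn⁴⁺(aq)] = −0.322, so [Sn⁴⁺(aq)] ≈ 0.48 M.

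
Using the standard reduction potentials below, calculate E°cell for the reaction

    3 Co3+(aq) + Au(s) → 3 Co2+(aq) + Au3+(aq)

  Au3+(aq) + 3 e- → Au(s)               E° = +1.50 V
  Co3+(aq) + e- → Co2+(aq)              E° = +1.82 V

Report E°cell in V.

Co3+(aq) gains electrons, so the Co³⁺/Co²⁺ couple is the cathode; the Au³⁺/Au couple is the anode.
E°cell = E°(cathode) − E°(anode) = +1.82 − (+1.50) = +0.32 V.

+0.32 V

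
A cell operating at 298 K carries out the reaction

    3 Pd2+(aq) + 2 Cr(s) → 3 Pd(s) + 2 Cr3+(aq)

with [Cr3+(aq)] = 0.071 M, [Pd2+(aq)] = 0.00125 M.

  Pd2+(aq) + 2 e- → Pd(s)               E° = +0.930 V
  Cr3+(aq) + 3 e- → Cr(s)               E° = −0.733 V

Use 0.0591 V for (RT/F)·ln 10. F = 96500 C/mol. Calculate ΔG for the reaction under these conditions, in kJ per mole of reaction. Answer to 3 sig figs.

With Pd²⁺/Pd reduced at the cathode, E°cell = +0.930 − (−0.733) = +1.663 V and n = 6.
Here Q = [Cr3+(aq)]^2 / [Pd2+(aq)]^3 = 2.58×10^6 (log Q = 6.412), giving E = +1.663 − (0.0591/6)·(6.412) = +1.5998 V.
Finally ΔG = −nFE = −(6)(96500 C/mol)(+1.5998 V) = −926 kJ/mol.

−926 kJ/mol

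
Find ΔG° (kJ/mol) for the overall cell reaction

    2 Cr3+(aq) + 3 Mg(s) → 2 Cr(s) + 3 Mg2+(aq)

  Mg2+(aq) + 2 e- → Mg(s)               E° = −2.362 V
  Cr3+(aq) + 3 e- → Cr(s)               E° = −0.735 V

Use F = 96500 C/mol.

−942 kJ/mol

In the reaction as written Cr3+(aq) is reduced, so the Cr³⁺/Cr couple is the cathode and Mg²⁺/Mg is the anode.
E°cell = −0.735 − (−2.362) = +1.627 V; balancing electrons gives n = 6.
ΔG° = −nFE°cell = −(6)(96500)(+1.627) J/mol = −942 kJ/mol.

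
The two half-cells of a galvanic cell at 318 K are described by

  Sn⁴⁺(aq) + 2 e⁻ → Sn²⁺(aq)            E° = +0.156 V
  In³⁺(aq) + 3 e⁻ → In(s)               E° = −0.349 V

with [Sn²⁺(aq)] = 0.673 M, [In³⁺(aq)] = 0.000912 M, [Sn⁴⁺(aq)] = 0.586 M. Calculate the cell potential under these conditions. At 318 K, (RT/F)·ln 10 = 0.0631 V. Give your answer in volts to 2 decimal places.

+0.57 V

Sn⁴⁺/Sn²⁺ is reduced (cathode, E° = +0.156 V) and In³⁺/In is oxidized (anode).
E°cell = +0.156 − (−0.349) = +0.505 V, with n = 6 electrons transferred.
Balancing gives 3 Sn⁴⁺(aq) + 2 In(s) → 3 Sn²⁺(aq) + 2 In³⁺(aq); hence Q = ([Sn²⁺(aq)]^3·[In³⁺(aq)]^2) / [Sn⁴⁺(aq)]^3 = 1.26×10^−6 (log Q = −5.900).
E = E° − (0.0631/n)·log Q = +0.505 − (0.0631/6)(−5.900) = +0.57 V.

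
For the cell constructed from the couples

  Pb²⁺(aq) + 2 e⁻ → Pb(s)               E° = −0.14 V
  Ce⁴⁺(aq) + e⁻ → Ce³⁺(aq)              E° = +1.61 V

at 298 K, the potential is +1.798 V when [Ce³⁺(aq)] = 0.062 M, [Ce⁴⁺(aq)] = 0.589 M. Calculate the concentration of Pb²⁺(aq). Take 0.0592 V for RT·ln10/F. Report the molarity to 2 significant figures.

2.2 M

Ce⁴⁺/Ce³⁺ is the cathode (higher E°); E°cell = +1.61 − (−0.14) = +1.75 V with n = 2.
Rearranging E = E° − (0.0592/n)·log Q gives log Q = 2(+1.75 − (+1.798))/0.0592 = −1.622.
The balanced reaction is 2 Ce⁴⁺(aq) + Pb(s) → 2 Ce³⁺(aq) + Pb²⁺(aq), so Q = ([Ce³⁺(aq)]^2·[Pb²⁺(aq)]) / [Ce⁴⁺(aq)]^2.
Isolating [Pb²⁺(aq)] in Q = 10^{−1.622} yields log [Pb²⁺(aq)] = 0.333, i.e. 2.2 M.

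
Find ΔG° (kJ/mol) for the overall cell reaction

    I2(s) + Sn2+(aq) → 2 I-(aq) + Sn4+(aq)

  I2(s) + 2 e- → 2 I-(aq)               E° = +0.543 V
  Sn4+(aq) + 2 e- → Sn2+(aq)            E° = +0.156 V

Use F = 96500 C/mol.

In the reaction as written I2(s) is reduced, so the I₂/I⁻ couple is the cathode and Sn⁴⁺/Sn²⁺ is the anode.
E°cell = +0.543 − (+0.156) = +0.387 V; balancing electrons gives n = 2.
ΔG° = −nFE°cell = −(2)(96500)(+0.387) J/mol = −74.7 kJ/mol.

−74.7 kJ/mol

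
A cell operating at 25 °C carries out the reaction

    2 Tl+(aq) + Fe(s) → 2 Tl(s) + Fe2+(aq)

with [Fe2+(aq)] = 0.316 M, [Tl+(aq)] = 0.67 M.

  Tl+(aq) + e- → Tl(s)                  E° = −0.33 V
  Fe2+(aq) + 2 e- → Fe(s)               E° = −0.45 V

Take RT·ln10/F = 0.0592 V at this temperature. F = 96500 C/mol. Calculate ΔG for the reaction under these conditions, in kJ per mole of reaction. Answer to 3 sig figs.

E°cell = −0.33 − (−0.45) = +0.12 V; the balanced reaction transfers n = 2 electrons.
The reaction quotient is [Fe2+(aq)] / [Tl+(aq)]^2 = 0.704; by Nernst, E = +0.12 − (0.0592/2)(−0.152) = +0.1245 V.
Finally ΔG = −nFE = −(2)(96500 C/mol)(+0.1245 V) = −24.0 kJ/mol.

−24.0 kJ/mol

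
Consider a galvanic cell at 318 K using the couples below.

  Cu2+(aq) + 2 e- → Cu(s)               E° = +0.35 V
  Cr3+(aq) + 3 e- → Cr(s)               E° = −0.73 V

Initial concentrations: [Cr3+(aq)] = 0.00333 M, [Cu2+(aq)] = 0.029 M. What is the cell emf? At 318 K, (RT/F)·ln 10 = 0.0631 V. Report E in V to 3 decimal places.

The Cu²⁺/Cu couple has the more positive E°, so it is the cathode; Cr³⁺/Cr is the anode.
E°cell = +0.35 − (−0.73) = +1.08 V, with n = 6 electrons transferred.
Balancing gives 3 Cu2+(aq) + 2 Cr(s) → 3 Cu(s) + 2 Cr3+(aq); hence Q = [Cr3+(aq)]^2 / [Cu2+(aq)]^3 = 0.455 (log Q = −0.342).
By the Nernst equation, E = +1.08 − (0.0631/6)·(−0.342) = +1.084 V.

+1.084 V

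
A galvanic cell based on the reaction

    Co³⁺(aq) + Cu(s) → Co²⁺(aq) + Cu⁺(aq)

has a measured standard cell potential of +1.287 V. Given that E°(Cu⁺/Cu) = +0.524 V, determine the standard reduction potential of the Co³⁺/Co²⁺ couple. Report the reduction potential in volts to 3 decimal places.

+1.811 V

In the reaction as written the Co³⁺/Co²⁺ couple is reduced (cathode) and Cu⁺/Cu is oxidized (anode), so E°cell = E°(Co³⁺/Co²⁺) − E°(Cu⁺/Cu).
E°(Co³⁺/Co²⁺) = E°cell + E°(anode) = +1.287 + (+0.524) = +1.811 V.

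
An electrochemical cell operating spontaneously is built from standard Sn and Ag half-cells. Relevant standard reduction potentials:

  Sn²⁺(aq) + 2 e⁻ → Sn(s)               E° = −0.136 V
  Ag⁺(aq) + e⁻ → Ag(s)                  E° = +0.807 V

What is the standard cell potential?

+0.943 V

Of the two couples in this cell, the one with the more positive reduction potential is reduced at the cathode: here that is Ag⁺/Ag (+0.807 V); Sn²⁺/Sn (−0.136 V) is the anode.
E°cell = E°(cathode) − E°(anode) = +0.807 − (−0.136) = +0.943 V.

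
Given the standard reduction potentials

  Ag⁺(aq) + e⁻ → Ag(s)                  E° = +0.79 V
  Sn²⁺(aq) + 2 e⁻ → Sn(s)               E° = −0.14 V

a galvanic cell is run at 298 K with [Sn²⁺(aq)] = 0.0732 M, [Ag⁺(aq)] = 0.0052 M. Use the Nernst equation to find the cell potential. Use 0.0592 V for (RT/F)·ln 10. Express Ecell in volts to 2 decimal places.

+0.83 V

Ag⁺/Ag is reduced (cathode, E° = +0.79 V) and Sn²⁺/Sn is oxidized (anode).
E°cell = +0.79 − (−0.14) = +0.93 V, with n = 2 electrons transferred.
The balanced reaction is 2 Ag⁺(aq) + Sn(s) → 2 Ag(s) + Sn²⁺(aq), so Q = [Sn²⁺(aq)] / [Ag⁺(aq)]^2 = 2.71×10^3 and log Q = 3.433.
By the Nernst equation, E = +0.93 − (0.0592/2)·(3.433) = +0.83 V.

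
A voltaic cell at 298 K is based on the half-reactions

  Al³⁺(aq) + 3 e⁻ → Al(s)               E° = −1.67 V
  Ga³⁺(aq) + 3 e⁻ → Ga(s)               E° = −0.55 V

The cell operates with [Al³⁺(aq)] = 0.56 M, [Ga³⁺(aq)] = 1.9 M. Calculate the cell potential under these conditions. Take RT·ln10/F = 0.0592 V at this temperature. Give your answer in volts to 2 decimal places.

+1.13 V

Since E°(Ga³⁺/Ga) > E°(Al³⁺/Al), Ga³⁺/Ga serves as the cathode.
E°cell = −0.55 − (−1.67) = +1.12 V, with n = 3 electrons transferred.
The balanced reaction is Ga³⁺(aq) + Al(s) → Ga(s) + Al³⁺(aq), so Q = [Al³⁺(aq)] / [Ga³⁺(aq)] = 0.295 and log Q = −0.531.
Applying E = E° − (RT ln10/nF)·log Q gives +1.12 − (0.0592/3)(−0.531) = +1.13 V.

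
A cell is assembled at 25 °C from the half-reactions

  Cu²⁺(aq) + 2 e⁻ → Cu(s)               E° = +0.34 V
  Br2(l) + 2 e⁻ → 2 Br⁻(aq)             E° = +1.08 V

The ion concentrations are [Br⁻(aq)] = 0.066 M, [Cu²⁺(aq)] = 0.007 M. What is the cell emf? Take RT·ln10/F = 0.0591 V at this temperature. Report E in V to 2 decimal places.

Br₂/Br⁻ is reduced (cathode, E° = +1.08 V) and Cu²⁺/Cu is oxidized (anode).
E°cell = +1.08 − (+0.34) = +0.74 V, with n = 2 electrons transferred.
The balanced reaction is Br2(l) + Cu(s) → 2 Br⁻(aq) + Cu²⁺(aq), so Q = [Br⁻(aq)]^2·[Cu²⁺(aq)] = 3.05×10^−5 and log Q = −4.516.
Applying E = E° − (RT ln10/nF)·log Q gives +0.74 − (0.0591/2)(−4.516) = +0.87 V.

+0.87 V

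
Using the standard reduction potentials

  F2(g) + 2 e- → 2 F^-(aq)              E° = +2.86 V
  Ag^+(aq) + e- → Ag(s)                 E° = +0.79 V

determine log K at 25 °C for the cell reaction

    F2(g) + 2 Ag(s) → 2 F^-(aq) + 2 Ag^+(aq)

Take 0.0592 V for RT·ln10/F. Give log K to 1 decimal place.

The F₂/F⁻ couple is reduced (cathode); E°cell = +2.86 − (+0.79) = +2.07 V with n = 2.
At equilibrium E = 0, so log K = nE°cell / 0.0592 = (2)(+2.07) / 0.0592 = 69.9.

log K = 69.9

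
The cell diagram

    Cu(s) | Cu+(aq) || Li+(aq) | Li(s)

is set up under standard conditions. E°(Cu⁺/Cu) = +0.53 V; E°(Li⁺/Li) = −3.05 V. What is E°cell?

By convention the left-hand electrode in cell notation is the anode (oxidation) and the right-hand electrode is the cathode (reduction).
E°cell = E°(right) − E°(left) = −3.05 − (+0.53) = −3.58 V.
The negative sign shows that, as written, the cell would require an external voltage to drive the reaction.

−3.58 V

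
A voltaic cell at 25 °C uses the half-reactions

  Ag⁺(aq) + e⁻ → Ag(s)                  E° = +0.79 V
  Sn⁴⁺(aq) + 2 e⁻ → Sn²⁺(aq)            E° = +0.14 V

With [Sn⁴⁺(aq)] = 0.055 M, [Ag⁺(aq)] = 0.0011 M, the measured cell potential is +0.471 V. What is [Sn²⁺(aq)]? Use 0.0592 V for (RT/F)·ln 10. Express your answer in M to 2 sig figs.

The Ag⁺/Ag couple has the larger reduction potential, so it is the cathode: E°cell = +0.79 − (+0.14) = +0.65 V and n = 2.
Rearranging E = E° − (0.0592/n)·log Q gives log Q = 2(+0.65 − (+0.471))/0.0592 = 6.047.
Balancing electrons gives 2 Ag⁺(aq) + Sn²⁺(aq) → 2 Ag(s) + Sn⁴⁺(aq); thus Q = [Sn⁴⁺(aq)] / ([Ag⁺(aq)]^2·[Sn²⁺(aq)]).
Isolating [Sn²⁺(aq)] in Q = 10^{6.047} yields log [Sn²⁺(aq)] = −1.389, i.e. 0.041 M.

0.041 M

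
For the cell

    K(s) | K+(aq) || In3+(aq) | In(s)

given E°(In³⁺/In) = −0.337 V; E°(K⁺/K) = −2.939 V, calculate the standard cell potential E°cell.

+2.602 V

By convention the left-hand electrode in cell notation is the anode (oxidation) and the right-hand electrode is the cathode (reduction).
E°cell = E°(right) − E°(left) = −0.337 − (−2.939) = +2.602 V.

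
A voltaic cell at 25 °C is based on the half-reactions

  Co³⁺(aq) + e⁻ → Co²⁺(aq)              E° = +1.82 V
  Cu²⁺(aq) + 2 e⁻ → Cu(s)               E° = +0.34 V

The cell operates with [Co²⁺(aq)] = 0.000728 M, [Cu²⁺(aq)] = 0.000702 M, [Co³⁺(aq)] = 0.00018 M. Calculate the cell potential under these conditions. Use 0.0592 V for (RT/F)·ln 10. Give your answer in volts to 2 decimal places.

+1.54 V

The Co³⁺/Co²⁺ couple has the more positive E°, so it is the cathode; Cu²⁺/Cu is the anode.
E°cell = +1.82 − (+0.34) = +1.48 V, with n = 2 electrons transferred.
The balanced reaction is 2 Co³⁺(aq) + Cu(s) → 2 Co²⁺(aq) + Cu²⁺(aq), so Q = ([Co²⁺(aq)]^2·[Cu²⁺(aq)]) / [Co³⁺(aq)]^2 = 0.0115 and log Q = −1.940.
By the Nernst equation, E = +1.48 − (0.0592/2)·(−1.940) = +1.54 V.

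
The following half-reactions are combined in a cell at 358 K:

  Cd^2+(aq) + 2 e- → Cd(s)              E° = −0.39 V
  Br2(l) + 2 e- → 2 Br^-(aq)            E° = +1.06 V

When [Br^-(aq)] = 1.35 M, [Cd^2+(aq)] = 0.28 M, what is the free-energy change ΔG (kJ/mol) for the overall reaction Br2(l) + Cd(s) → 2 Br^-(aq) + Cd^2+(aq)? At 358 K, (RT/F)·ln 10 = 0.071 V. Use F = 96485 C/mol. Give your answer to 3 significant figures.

−282 kJ/mol

With Br₂/Br⁻ reduced at the cathode, E°cell = +1.06 − (−0.39) = +1.45 V and n = 2.
Here Q = [Br^-(aq)]^2·[Cd^2+(aq)] = 0.51 (log Q = −0.292), giving E = +1.45 − (0.071/2)·(−0.292) = +1.4604 V.
ΔG = −nFE = −(2)(96485)(+1.4604) J/mol = −282 kJ/mol.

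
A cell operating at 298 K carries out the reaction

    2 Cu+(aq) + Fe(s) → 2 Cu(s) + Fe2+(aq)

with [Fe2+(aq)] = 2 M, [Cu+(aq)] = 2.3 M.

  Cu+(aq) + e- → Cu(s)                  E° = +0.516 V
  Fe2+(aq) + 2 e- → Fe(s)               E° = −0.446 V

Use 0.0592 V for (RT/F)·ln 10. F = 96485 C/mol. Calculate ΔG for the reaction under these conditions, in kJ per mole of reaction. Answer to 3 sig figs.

−188 kJ/mol

With Cu⁺/Cu reduced at the cathode, E°cell = +0.516 − (−0.446) = +0.962 V and n = 2.
Q = [Fe2+(aq)] / [Cu+(aq)]^2 = 0.378, so log Q = −0.422 and E = +0.962 − (0.0592/2)(−0.422) = +0.9745 V.
ΔG = −nFE = −(2)(96485)(+0.9745) J/mol = −188 kJ/mol.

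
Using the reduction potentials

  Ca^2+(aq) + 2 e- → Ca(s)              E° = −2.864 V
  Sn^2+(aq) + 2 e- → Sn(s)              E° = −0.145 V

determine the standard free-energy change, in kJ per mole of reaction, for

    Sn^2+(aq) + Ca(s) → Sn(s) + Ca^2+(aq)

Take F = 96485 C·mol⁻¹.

In the reaction as written Sn^2+(aq) is reduced, so the Sn²⁺/Sn couple is the cathode and Ca²⁺/Ca is the anode.
E°cell = −0.145 − (−2.864) = +2.719 V; balancing electrons gives n = 2.
ΔG° = −nFE°cell = −(2)(96485)(+2.719) J/mol = −525 kJ/mol.

−525 kJ/mol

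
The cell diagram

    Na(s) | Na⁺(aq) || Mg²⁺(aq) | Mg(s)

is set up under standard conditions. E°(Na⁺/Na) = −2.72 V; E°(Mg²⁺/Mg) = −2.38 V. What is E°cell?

By convention the left-hand electrode in cell notation is the anode (oxidation) and the right-hand electrode is the cathode (reduction).
E°cell = E°(right) − E°(left) = −2.38 − (−2.72) = +0.34 V.

+0.34 V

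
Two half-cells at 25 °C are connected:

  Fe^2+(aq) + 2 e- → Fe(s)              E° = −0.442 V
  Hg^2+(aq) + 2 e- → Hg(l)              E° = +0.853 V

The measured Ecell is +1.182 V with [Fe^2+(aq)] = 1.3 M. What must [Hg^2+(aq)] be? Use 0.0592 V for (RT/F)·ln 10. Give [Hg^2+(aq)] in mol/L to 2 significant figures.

0.00020 M

With Hg²⁺/Hg at the cathode and Fe²⁺/Fe at the anode, E°cell = +0.853 − (−0.442) = +1.295 V (n = 2).
Since E = E° − (0.0592/n)·log Q, log Q = n(E° − E)/0.0592 = 3.818.
The balanced reaction is Hg^2+(aq) + Fe(s) → Hg(l) + Fe^2+(aq), so Q = [Fe^2+(aq)] / [Hg^2+(aq)].
Isolating [Hg^2+(aq)] in Q = 10^{3.818} yields log [Hg^2+(aq)] = −3.704, i.e. 0.00020 M.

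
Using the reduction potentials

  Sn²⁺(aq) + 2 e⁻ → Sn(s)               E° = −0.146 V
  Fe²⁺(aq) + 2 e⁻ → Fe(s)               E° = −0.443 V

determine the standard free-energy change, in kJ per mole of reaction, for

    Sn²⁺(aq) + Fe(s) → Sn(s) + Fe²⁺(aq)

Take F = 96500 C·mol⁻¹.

In the reaction as written Sn²⁺(aq) is reduced, so the Sn²⁺/Sn couple is the cathode and Fe²⁺/Fe is the anode.
E°cell = −0.146 − (−0.443) = +0.297 V; balancing electrons gives n = 2.
ΔG° = −nFE°cell = −(2)(96500)(+0.297) J/mol = −57.3 kJ/mol.

−57.3 kJ/mol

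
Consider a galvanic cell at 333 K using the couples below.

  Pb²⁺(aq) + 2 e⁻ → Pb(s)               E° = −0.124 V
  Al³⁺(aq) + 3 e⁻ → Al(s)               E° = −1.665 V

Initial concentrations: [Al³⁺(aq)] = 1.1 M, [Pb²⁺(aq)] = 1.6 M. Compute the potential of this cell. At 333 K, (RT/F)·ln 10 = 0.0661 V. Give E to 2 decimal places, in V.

Pb²⁺/Pb is reduced (cathode, E° = −0.124 V) and Al³⁺/Al is oxidized (anode).
The standard potential is −0.124 − (−1.665) = +1.541 V and the balanced reaction transfers n = 6 electrons.
For the overall reaction 3 Pb²⁺(aq) + 2 Al(s) → 3 Pb(s) + 2 Al³⁺(aq), Q = [Al³⁺(aq)]^2 / [Pb²⁺(aq)]^3 = 0.295, giving log Q = −0.530.
E = E° − (0.0661/n)·log Q = +1.541 − (0.0661/6)(−0.530) = +1.55 V.

+1.55 V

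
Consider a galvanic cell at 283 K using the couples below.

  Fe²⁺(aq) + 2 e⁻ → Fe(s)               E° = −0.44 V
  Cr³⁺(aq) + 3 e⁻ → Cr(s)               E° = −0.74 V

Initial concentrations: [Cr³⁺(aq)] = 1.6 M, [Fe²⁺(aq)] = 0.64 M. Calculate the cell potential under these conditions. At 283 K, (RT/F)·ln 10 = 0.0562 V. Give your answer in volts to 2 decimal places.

+0.29 V

Fe²⁺/Fe is reduced (cathode, E° = −0.44 V) and Cr³⁺/Cr is oxidized (anode).
E°cell = E°cat − E°an = −0.44 − (−0.74) = +0.30 V; n = 6.
The balanced reaction is 3 Fe²⁺(aq) + 2 Cr(s) → 3 Fe(s) + 2 Cr³⁺(aq), so Q = [Cr³⁺(aq)]^2 / [Fe²⁺(aq)]^3 = 9.77 and log Q = 0.990.
Applying E = E° − (RT ln10/nF)·log Q gives +0.30 − (0.0562/6)(0.990) = +0.29 V.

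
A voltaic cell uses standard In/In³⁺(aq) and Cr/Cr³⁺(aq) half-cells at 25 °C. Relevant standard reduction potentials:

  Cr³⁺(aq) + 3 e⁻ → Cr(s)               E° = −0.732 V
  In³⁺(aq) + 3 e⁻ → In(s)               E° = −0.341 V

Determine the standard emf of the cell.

The In³⁺/In couple has the higher E°, so In ion is reduced (cathode) and Cr is oxidized (anode).
E°cell = E°(cathode) − E°(anode) = −0.341 − (−0.732) = +0.391 V.

+0.391 V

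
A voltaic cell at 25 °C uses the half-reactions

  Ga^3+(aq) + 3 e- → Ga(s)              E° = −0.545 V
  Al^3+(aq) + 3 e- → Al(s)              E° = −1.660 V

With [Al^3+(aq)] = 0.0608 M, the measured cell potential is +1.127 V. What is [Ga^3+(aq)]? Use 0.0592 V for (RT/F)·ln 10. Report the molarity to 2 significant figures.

0.25 M

The Ga³⁺/Ga couple has the larger reduction potential, so it is the cathode: E°cell = −0.545 − (−1.660) = +1.115 V and n = 3.
Rearranging E = E° − (0.0592/n)·log Q gives log Q = 3(+1.115 − (+1.127))/0.0592 = −0.608.
For Ga^3+(aq) + Al(s) → Ga(s) + Al^3+(aq), the reaction quotient is Q = [Al^3+(aq)] / [Ga^3+(aq)].
Isolating [Ga^3+(aq)] in Q = 10^{−0.608} yields log [Ga^3+(aq)] = −0.608, i.e. 0.25 M.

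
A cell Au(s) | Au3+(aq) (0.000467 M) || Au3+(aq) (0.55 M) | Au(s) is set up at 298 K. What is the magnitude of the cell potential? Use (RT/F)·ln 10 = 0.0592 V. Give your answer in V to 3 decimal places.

For a concentration cell E°cell = 0, since both electrodes use the same couple.
The compartment with the higher Au3+(aq) concentration (0.55 M) acts as the cathode; ions are reduced there and produced at the dilute (0.000467 M) anode.
With n = 3, Ecell = −(0.0592/3)·log([dilute]/[conc]) = −(0.0592/3)·log(0.000467/0.55) = +0.061 V.

0.061 V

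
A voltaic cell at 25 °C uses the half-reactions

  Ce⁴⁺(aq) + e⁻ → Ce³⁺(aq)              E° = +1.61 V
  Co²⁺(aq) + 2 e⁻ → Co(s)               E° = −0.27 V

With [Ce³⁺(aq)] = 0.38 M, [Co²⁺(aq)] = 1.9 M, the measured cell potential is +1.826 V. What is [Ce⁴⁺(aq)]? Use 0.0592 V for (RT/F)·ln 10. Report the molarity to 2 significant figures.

0.064 M

With Ce⁴⁺/Ce³⁺ at the cathode and Co²⁺/Co at the anode, E°cell = +1.61 − (−0.27) = +1.88 V (n = 2).
Since E = E° − (0.0592/n)·log Q, log Q = n(E° − E)/0.0592 = 1.824.
For 2 Ce⁴⁺(aq) + Co(s) → 2 Ce³⁺(aq) + Co²⁺(aq), the reaction quotient is Q = ([Ce³⁺(aq)]^2·[Co²⁺(aq)]) / [Ce⁴⁺(aq)]^2.
Substituting the known concentrations and solving, log [Ce⁴⁺(aq)] = −1.193 and [Ce⁴⁺(aq)] = 0.064 M.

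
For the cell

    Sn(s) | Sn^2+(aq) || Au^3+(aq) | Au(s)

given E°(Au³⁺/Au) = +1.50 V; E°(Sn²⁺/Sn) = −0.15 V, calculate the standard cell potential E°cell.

By convention the left-hand electrode in cell notation is the anode (oxidation) and the right-hand electrode is the cathode (reduction).
E°cell = E°(right) − E°(left) = +1.50 − (−0.15) = +1.65 V.

+1.65 V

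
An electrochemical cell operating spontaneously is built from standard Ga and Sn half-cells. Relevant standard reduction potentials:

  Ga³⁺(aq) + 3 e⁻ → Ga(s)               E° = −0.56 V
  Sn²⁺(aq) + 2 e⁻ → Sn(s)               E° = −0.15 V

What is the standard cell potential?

The Sn²⁺/Sn couple has the higher E°, so Sn ion is reduced (cathode) and Ga is oxidized (anode).
E°cell = E°(cathode) − E°(anode) = −0.15 − (−0.56) = +0.41 V.

+0.41 V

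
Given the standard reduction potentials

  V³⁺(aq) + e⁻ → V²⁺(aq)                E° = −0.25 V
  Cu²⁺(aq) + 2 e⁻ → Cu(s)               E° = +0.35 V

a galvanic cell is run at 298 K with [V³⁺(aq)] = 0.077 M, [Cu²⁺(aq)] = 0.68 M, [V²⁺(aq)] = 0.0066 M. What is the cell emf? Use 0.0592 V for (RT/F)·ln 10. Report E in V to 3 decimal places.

+0.532 V

The Cu²⁺/Cu couple has the more positive E°, so it is the cathode; V³⁺/V²⁺ is the anode.
The standard potential is +0.35 − (−0.25) = +0.60 V and the balanced reaction transfers n = 2 electrons.
Balancing gives Cu²⁺(aq) + 2 V²⁺(aq) → Cu(s) + 2 V³⁺(aq); hence Q = [V³⁺(aq)]^2 / ([Cu²⁺(aq)]·[V²⁺(aq)]^2) = 200 (log Q = 2.301).
By the Nernst equation, E = +0.60 − (0.0592/2)·(2.301) = +0.532 V.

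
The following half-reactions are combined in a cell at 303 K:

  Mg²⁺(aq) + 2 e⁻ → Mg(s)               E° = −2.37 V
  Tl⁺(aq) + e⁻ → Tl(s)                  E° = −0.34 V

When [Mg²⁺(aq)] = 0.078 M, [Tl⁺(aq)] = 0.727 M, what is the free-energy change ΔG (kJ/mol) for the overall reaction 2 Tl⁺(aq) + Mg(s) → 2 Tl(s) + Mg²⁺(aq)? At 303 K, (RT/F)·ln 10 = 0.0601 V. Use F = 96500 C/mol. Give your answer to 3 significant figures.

The standard cell potential is −0.34 − (−2.37) = +2.03 V, with n = 2 electrons in the balanced equation.
Here Q = [Mg²⁺(aq)] / [Tl⁺(aq)]^2 = 0.148 (log Q = −0.831), giving E = +2.03 − (0.0601/2)·(−0.831) = +2.0550 V.
Finally ΔG = −nFE = −(2)(96500 C/mol)(+2.0550 V) = −397 kJ/mol.

−397 kJ/mol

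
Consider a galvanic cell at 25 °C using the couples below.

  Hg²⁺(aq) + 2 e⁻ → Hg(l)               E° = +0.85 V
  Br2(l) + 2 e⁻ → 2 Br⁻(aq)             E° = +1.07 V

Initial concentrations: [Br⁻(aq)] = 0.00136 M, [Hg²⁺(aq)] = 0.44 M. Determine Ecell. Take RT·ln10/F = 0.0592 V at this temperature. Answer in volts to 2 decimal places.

Since E°(Br₂/Br⁻) > E°(Hg²⁺/Hg), Br₂/Br⁻ serves as the cathode.
E°cell = +1.07 − (+0.85) = +0.22 V, with n = 2 electrons transferred.
For the overall reaction Br2(l) + Hg(l) → 2 Br⁻(aq) + Hg²⁺(aq), Q = [Br⁻(aq)]^2·[Hg²⁺(aq)] = 8.14×10^−7, giving log Q = −6.089.
Applying E = E° − (RT ln10/nF)·log Q gives +0.22 − (0.0592/2)(−6.089) = +0.40 V.

+0.40 V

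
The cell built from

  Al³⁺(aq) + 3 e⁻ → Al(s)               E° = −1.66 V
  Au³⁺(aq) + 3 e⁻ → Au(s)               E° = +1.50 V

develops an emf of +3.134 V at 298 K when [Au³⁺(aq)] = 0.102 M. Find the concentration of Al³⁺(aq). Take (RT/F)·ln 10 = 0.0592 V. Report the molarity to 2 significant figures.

Au³⁺/Au is the cathode (higher E°); E°cell = +1.50 − (−1.66) = +3.16 V with n = 3.
Rearranging E = E° − (0.0592/n)·log Q gives log Q = 3(+3.16 − (+3.134))/0.0592 = 1.318.
Balancing electrons gives Au³⁺(aq) + Al(s) → Au(s) + Al³⁺(aq); thus Q = [Al³⁺(aq)] / [Au³⁺(aq)].
Solving for the unknown gives log [Al³⁺(aq)] = 0.327, so [Al³⁺(aq)] ≈ 2.1 M.

2.1 M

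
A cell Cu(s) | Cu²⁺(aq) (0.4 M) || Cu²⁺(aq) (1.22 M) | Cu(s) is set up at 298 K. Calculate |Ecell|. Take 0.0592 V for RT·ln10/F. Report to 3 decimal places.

0.014 V

For a concentration cell E°cell = 0, since both electrodes use the same couple.
The compartment with the higher Cu²⁺(aq) concentration (1.22 M) acts as the cathode; ions are reduced there and produced at the dilute (0.4 M) anode.
With n = 2, Ecell = −(0.0592/2)·log([dilute]/[conc]) = −(0.0592/2)·log(0.4/1.22) = +0.014 V.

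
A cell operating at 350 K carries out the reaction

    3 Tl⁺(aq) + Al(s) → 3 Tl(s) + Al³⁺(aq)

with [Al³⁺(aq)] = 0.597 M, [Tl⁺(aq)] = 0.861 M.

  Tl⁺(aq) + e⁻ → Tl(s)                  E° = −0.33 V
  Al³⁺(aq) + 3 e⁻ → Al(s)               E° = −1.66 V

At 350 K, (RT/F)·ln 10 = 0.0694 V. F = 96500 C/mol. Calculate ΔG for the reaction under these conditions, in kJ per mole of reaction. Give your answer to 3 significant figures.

−385 kJ/mol

The standard cell potential is −0.33 − (−1.66) = +1.33 V, with n = 3 electrons in the balanced equation.
Q = [Al³⁺(aq)] / [Tl⁺(aq)]^3 = 0.935, so log Q = −0.029 and E = +1.33 − (0.0694/3)(−0.029) = +1.3307 V.
Finally ΔG = −nFE = −(3)(96500 C/mol)(+1.3307 V) = −385 kJ/mol.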